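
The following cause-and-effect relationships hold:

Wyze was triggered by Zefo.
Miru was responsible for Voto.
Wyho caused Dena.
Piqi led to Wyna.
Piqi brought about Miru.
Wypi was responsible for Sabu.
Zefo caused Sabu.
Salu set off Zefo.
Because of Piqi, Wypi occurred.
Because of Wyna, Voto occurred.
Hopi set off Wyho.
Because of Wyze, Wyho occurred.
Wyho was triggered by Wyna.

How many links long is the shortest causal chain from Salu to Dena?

Shortest chain: Salu → Zefo → Wyze → Wyho → Dena.

4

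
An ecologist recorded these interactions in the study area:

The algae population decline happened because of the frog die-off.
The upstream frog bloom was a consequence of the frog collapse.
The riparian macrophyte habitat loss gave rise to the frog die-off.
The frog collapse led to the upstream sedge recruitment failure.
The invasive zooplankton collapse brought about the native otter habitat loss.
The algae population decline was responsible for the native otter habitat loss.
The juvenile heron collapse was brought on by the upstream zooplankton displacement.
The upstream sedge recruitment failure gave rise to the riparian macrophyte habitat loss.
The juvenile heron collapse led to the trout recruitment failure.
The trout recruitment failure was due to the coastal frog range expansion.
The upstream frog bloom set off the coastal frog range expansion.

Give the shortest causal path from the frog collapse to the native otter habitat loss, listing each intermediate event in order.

the frog collapse → the upstream sedge recruitment failure
the upstream sedge recruitment failure → the riparian macrophyte habitat loss
the riparian macrophyte habitat loss → the frog die-off
the frog die-off → the algae population decline
the algae population decline → the native otter habitat loss
Length: 5 steps.

the frog collapse → the upstream sedge recruitment failure → the riparian macrophyte habitat loss → the frog die-off → the algae population decline → the native otter habitat loss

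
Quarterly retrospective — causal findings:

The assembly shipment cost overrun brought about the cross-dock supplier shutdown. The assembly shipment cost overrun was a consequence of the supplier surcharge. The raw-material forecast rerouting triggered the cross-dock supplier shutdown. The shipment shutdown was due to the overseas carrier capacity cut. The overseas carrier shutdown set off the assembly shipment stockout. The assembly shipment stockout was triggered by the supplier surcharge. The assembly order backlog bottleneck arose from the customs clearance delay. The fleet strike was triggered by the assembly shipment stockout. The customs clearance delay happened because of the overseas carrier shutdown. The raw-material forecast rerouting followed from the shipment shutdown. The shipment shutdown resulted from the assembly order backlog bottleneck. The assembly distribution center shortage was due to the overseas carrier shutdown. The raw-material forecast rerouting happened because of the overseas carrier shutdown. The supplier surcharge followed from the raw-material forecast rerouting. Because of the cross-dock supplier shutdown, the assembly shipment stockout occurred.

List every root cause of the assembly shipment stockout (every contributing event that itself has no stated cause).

Tracing upstream from the assembly shipment stockout: the assembly shipment stockout ← the overseas carrier shutdown.
A separate upstream branch: the assembly shipment stockout ← the supplier surcharge ← the raw-material forecast rerouting ← the shipment shutdown ← the overseas carrier capacity cut.
Each of those chain origins has no stated cause.

the overseas carrier capacity cut, the overseas carrier shutdown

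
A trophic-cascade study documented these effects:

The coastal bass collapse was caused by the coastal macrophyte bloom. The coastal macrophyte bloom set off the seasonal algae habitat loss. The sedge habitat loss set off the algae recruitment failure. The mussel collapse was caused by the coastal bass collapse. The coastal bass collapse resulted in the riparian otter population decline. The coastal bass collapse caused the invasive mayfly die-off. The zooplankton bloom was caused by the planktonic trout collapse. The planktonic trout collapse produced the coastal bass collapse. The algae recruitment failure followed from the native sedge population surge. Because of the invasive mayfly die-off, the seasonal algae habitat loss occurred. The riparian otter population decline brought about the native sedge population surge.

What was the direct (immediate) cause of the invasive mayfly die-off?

the coastal bass collapse

Upstream contributors include the planktonic trout collapse, the coastal macrophyte bloom, but only the coastal bass collapse feeds directly into the invasive mayfly die-off.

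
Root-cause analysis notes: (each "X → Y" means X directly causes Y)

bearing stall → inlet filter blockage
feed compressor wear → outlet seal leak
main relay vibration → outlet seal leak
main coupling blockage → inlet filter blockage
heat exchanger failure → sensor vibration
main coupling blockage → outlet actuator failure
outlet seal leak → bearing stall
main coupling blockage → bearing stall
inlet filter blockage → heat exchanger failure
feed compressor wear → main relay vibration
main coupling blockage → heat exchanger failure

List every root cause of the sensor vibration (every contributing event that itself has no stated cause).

the feed compressor wear, the main coupling blockage

Tracing upstream from the sensor vibration: the sensor vibration ← the heat exchanger failure ← the inlet filter blockage ← the bearing stall ← the outlet seal leak ← the feed compressor wear.
A separate upstream branch: the sensor vibration ← the heat exchanger failure ← the main coupling blockage.
Each of those chain origins has no stated cause.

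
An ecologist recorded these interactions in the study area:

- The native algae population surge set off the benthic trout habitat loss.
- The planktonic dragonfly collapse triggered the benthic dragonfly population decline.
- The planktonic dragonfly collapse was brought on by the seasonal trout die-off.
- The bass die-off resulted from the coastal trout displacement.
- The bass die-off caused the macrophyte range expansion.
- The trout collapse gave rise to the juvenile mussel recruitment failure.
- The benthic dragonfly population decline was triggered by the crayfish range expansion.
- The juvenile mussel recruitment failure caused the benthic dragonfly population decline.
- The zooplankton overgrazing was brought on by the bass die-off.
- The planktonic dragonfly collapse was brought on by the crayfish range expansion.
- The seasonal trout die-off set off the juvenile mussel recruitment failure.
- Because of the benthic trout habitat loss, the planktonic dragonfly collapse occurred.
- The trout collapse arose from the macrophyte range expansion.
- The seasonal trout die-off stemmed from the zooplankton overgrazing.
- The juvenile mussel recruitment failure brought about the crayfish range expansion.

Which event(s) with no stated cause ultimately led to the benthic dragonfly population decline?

Tracing upstream from the benthic dragonfly population decline: the benthic dragonfly population decline ← the juvenile mussel recruitment failure ← the trout collapse ← the macrophyte range expansion ← the bass die-off ← the coastal trout displacement.
A separate upstream branch: the benthic dragonfly population decline ← the planktonic dragonfly collapse ← the benthic trout habitat loss ← the native algae population surge.
Each of those chain origins has no stated cause.

the coastal trout displacement, the native algae population surge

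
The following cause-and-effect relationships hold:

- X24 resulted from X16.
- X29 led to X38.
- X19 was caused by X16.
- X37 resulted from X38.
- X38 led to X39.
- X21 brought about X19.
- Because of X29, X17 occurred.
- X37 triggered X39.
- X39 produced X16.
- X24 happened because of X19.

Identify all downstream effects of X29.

X16, X17, X19, X24, X37, X38, X39

Direct effects: X38, X17.
2 steps out: X37, X39.
3 steps out: X16.
4 steps out: X19, X24.
Not reachable from it: X21.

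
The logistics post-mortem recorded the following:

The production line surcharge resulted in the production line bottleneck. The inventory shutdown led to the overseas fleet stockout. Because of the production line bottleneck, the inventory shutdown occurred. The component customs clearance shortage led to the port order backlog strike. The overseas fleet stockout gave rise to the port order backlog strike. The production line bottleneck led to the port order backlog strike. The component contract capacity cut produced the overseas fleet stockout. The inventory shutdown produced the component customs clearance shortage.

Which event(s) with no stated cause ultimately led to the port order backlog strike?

Tracing upstream from the port order backlog strike: the port order backlog strike ← the production line bottleneck ← the production line surcharge.
A separate upstream branch: the port order backlog strike ← the overseas fleet stockout ← the component contract capacity cut.
Each of those chain origins has no stated cause.

the component contract capacity cut, the production line surcharge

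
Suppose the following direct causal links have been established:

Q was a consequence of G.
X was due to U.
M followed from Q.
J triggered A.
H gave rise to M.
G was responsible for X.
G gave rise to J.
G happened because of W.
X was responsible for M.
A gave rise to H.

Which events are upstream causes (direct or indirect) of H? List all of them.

Immediate cause of H: A.
Further upstream: W, G, J.

A, G, J, W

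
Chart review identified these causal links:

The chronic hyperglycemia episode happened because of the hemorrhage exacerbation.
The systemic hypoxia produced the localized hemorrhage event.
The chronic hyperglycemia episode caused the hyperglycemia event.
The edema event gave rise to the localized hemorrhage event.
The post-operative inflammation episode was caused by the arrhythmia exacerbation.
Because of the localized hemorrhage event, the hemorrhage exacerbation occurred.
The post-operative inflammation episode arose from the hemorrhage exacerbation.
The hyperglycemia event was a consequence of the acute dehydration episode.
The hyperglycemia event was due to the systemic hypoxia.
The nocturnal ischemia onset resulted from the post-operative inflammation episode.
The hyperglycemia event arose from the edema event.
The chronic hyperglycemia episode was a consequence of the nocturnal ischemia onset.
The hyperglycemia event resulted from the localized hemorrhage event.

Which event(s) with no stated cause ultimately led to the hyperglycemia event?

Tracing upstream from the hyperglycemia event: the hyperglycemia event ← the systemic hypoxia.
A separate upstream branch: the hyperglycemia event ← the edema event.
A separate upstream branch: the hyperglycemia event ← the chronic hyperglycemia episode ← the nocturnal ischemia onset ← the post-operative inflammation episode ← the arrhythmia exacerbation.
A separate upstream branch: the hyperglycemia event ← the acute dehydration episode.
Each of those chain origins has no stated cause.

the acute dehydration episode, the arrhythmia exacerbation, the edema event, the systemic hypoxia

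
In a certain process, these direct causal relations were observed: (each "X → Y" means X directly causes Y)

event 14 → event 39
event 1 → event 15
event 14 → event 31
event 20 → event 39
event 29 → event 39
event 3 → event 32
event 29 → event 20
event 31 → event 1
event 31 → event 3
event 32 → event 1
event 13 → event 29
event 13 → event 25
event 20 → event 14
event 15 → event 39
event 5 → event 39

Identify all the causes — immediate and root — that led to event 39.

Immediate causes of event 39: event 29, event 20, event 14, event 5, event 15.
Further upstream: event 13, event 31, event 3, event 32, event 1.

event 1, event 13, event 14, event 15, event 20, event 29, event 3, event 31, event 32, event 5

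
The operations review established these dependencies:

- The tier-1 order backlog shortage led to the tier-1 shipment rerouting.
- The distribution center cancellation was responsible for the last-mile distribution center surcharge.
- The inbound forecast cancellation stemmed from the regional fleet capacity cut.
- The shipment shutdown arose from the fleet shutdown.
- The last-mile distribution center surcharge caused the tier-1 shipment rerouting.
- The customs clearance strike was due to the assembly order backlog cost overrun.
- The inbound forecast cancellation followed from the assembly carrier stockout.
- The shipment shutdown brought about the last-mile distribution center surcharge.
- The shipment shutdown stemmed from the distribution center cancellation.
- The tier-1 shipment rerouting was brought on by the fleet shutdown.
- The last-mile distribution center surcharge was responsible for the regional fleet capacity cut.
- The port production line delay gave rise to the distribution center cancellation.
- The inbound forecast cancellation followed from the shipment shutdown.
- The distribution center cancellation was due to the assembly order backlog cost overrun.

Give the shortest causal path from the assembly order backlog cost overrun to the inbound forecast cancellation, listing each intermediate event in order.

the assembly order backlog cost overrun → the distribution center cancellation
the distribution center cancellation → the shipment shutdown
the shipment shutdown → the inbound forecast cancellation
Length: 3 steps.

the assembly order backlog cost overrun → the distribution center cancellation → the shipment shutdown → the inbound forecast cancellation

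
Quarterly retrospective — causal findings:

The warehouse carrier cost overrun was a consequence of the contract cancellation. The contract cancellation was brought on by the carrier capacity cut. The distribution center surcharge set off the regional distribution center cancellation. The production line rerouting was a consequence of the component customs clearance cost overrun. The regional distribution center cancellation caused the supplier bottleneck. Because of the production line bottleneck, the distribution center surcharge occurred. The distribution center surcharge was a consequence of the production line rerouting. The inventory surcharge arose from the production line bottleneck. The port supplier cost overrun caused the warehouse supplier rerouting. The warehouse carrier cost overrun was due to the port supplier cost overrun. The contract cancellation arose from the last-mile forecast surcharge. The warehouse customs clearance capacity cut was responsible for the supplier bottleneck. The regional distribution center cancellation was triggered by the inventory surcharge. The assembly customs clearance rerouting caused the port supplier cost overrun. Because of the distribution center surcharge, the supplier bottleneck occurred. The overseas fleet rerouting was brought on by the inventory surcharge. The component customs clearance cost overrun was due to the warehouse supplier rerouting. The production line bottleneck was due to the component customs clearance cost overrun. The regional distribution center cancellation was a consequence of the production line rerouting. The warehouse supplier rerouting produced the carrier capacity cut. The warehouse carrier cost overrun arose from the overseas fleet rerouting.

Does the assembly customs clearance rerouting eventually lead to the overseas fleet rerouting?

Yes

There is a causal chain: the assembly customs clearance rerouting → the port supplier cost overrun → the warehouse supplier rerouting → the component customs clearance cost overrun → the production line bottleneck → the inventory surcharge → the overseas fleet rerouting.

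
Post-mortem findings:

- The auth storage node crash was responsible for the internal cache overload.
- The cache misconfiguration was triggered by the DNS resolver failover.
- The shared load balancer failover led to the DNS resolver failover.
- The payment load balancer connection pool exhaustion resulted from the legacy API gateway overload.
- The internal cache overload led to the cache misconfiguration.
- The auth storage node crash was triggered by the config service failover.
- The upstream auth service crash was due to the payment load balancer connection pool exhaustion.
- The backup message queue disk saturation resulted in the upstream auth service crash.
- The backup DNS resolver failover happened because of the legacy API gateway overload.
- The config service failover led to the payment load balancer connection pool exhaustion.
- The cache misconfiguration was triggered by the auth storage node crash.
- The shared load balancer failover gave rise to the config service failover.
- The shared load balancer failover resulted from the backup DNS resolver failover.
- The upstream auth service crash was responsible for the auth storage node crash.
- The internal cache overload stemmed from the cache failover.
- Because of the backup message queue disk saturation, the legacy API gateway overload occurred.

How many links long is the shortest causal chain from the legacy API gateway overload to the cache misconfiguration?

4

Shortest chain: the legacy API gateway overload → the backup DNS resolver failover → the shared load balancer failover → the DNS resolver failover → the cache misconfiguration.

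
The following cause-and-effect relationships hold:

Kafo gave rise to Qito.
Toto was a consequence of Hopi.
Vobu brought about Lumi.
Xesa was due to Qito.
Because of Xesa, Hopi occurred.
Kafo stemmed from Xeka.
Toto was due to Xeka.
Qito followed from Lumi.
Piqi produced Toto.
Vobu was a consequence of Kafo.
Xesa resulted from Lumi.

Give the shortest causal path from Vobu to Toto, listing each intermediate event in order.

Vobu → Lumi → Xesa → Hopi → Toto

Vobu → Lumi
Lumi → Xesa
Xesa → Hopi
Hopi → Toto
Length: 4 steps.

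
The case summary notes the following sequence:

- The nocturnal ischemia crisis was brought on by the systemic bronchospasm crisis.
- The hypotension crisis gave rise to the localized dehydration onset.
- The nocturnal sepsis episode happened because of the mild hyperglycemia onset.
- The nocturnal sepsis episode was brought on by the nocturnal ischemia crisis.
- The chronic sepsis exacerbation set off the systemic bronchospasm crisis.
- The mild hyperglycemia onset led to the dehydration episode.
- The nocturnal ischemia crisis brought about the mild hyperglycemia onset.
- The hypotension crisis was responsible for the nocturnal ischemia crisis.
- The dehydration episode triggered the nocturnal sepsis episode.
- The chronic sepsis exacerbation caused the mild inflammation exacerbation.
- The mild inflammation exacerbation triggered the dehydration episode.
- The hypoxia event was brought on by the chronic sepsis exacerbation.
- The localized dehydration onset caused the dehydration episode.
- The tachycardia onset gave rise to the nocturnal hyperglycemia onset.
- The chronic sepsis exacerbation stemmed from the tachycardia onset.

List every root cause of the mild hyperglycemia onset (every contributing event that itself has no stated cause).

Tracing upstream from the mild hyperglycemia onset: the mild hyperglycemia onset ← the nocturnal ischemia crisis ← the systemic bronchospasm crisis ← the chronic sepsis exacerbation ← the tachycardia onset.
A separate upstream branch: the mild hyperglycemia onset ← the nocturnal ischemia crisis ← the hypotension crisis.
Each of those chain origins has no stated cause.

the hypotension crisis, the tachycardia onset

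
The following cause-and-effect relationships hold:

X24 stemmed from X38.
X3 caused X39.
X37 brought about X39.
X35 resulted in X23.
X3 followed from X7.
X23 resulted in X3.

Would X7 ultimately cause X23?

X7 leads to X3, X39; X23 is not among them.

No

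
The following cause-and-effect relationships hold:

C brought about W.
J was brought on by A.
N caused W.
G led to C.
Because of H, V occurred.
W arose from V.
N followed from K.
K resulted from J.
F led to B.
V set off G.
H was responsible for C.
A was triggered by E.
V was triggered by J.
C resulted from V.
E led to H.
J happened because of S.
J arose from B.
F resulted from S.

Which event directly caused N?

Upstream contributors include S, F, B, E, A, J, but only K feeds directly into N.

K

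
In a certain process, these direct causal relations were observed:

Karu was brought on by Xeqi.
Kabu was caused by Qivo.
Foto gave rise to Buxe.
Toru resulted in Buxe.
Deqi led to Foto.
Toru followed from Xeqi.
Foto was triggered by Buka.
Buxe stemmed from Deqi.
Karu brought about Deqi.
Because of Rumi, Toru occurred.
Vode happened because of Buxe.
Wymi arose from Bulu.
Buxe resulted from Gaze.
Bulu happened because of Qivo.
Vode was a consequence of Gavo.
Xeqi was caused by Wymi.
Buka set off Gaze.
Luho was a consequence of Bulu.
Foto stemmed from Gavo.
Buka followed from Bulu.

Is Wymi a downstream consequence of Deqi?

No

Deqi leads to Foto, Buxe, Vode; Wymi is not among them.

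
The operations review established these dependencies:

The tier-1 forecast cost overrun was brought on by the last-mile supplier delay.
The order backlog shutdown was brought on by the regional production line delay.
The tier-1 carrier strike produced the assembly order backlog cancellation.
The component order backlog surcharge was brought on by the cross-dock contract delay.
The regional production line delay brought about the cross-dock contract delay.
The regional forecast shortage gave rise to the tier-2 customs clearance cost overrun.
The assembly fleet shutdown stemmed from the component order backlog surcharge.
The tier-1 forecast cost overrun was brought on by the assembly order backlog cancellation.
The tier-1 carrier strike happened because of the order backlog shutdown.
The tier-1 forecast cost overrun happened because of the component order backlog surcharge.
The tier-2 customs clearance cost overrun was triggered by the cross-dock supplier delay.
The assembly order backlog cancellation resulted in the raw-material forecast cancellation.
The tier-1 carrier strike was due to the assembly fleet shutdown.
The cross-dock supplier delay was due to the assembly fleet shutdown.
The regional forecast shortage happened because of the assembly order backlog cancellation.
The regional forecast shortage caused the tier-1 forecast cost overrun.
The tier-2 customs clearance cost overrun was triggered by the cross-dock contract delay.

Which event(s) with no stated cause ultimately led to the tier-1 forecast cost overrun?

the last-mile supplier delay, the regional production line delay

Tracing upstream from the tier-1 forecast cost overrun: the tier-1 forecast cost overrun ← the component order backlog surcharge ← the cross-dock contract delay ← the regional production line delay.
A separate upstream branch: the tier-1 forecast cost overrun ← the last-mile supplier delay.
Each of those chain origins has no stated cause.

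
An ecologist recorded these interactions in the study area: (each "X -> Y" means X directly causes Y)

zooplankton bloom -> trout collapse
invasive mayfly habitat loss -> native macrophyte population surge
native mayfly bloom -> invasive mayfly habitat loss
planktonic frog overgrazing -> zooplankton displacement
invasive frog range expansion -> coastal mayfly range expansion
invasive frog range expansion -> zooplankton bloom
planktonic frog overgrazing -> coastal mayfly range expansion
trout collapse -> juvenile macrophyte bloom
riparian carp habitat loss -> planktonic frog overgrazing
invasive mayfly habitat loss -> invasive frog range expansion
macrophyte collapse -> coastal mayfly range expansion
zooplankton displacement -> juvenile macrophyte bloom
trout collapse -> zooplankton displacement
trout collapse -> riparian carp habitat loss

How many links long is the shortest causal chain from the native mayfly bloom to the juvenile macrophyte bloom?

Shortest chain: the native mayfly bloom → the invasive mayfly habitat loss → the invasive frog range expansion → the zooplankton bloom → the trout collapse → the juvenile macrophyte bloom.

5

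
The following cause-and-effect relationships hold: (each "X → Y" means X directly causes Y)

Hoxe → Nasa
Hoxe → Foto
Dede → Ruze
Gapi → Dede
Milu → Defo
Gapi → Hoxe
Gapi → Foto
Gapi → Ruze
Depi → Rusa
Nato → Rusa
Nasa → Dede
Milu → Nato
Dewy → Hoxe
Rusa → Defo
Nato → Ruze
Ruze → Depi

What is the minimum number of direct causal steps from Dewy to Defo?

7

Shortest chain: Dewy → Hoxe → Nasa → Dede → Ruze → Depi → Rusa → Defo.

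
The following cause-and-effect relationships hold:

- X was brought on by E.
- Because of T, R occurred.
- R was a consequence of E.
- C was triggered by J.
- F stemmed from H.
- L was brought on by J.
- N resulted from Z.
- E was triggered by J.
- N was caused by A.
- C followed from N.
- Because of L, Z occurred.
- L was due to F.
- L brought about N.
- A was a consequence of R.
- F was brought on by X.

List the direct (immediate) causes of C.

Upstream contributors include T, H, E, X, R, F, L, Z, A, but only J, N feed directly into C.

J, N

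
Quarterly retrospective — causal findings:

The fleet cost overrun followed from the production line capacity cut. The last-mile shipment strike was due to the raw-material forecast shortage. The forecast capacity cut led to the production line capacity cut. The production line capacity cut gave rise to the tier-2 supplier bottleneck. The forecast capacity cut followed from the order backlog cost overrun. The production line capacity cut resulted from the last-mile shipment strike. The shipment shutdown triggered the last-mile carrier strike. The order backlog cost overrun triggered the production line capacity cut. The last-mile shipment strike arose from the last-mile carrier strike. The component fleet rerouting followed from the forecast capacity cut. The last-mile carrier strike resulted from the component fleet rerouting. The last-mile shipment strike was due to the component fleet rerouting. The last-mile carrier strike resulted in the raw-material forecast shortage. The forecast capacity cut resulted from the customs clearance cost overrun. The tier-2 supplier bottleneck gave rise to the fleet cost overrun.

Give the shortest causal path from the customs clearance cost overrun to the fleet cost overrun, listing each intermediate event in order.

the customs clearance cost overrun → the forecast capacity cut → the production line capacity cut → the fleet cost overrun

the customs clearance cost overrun → the forecast capacity cut
the forecast capacity cut → the production line capacity cut
the production line capacity cut → the fleet cost overrun
Length: 3 steps.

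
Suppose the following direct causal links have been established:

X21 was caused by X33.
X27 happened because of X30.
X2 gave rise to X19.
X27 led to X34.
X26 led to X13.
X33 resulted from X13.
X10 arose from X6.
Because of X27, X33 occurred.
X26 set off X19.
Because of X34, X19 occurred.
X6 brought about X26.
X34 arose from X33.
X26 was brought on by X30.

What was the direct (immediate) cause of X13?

X26

Upstream contributors include X6, X30, but only X26 feeds directly into X13.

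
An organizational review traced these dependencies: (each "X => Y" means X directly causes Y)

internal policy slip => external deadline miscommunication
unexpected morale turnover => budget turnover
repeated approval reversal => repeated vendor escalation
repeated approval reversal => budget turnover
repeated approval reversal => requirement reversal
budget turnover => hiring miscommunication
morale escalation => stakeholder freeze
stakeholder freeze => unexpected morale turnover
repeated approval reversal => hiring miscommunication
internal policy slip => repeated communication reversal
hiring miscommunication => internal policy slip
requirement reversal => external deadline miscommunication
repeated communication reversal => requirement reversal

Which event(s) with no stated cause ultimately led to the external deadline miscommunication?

the morale escalation, the repeated approval reversal

Tracing upstream from the external deadline miscommunication: the external deadline miscommunication ← the requirement reversal ← the repeated approval reversal.
A separate upstream branch: the external deadline miscommunication ← the internal policy slip ← the hiring miscommunication ← the budget turnover ← the unexpected morale turnover ← the stakeholder freeze ← the morale escalation.
Each of those chain origins has no stated cause.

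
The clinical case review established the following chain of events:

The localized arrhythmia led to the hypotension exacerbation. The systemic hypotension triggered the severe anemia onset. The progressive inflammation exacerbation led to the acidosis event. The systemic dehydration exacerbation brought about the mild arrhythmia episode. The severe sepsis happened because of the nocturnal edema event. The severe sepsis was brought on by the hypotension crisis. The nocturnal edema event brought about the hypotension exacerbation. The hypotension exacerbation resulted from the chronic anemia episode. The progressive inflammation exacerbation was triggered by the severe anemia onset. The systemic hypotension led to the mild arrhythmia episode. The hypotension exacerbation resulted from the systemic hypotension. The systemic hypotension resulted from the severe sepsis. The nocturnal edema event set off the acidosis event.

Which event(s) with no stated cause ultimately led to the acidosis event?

Tracing upstream from the acidosis event: the acidosis event ← the nocturnal edema event.
A separate upstream branch: the acidosis event ← the progressive inflammation exacerbation ← the severe anemia onset ← the systemic hypotension ← the severe sepsis ← the hypotension crisis.
Each of those chain origins has no stated cause.

the hypotension crisis, the nocturnal edema event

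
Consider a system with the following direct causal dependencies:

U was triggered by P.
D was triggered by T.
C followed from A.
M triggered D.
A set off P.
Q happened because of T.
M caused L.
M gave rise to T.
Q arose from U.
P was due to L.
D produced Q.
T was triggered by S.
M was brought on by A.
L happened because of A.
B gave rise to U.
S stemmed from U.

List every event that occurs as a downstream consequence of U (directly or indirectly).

Direct effects: S, Q.
2 steps out: T.
3 steps out: D.
Not reachable from it: A, M, C, L, P, B.

D, Q, S, T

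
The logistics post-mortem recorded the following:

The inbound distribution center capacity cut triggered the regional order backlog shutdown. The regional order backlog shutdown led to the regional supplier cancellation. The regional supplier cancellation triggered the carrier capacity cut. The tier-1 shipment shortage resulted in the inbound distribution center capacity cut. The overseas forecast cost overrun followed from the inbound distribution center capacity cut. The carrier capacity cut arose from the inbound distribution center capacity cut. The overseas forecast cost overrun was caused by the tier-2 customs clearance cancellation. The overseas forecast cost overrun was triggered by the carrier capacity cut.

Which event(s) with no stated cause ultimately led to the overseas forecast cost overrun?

the tier-1 shipment shortage, the tier-2 customs clearance cancellation

Tracing upstream from the overseas forecast cost overrun: the overseas forecast cost overrun ← the inbound distribution center capacity cut ← the tier-1 shipment shortage.
A separate upstream branch: the overseas forecast cost overrun ← the tier-2 customs clearance cancellation.
Each of those chain origins has no stated cause.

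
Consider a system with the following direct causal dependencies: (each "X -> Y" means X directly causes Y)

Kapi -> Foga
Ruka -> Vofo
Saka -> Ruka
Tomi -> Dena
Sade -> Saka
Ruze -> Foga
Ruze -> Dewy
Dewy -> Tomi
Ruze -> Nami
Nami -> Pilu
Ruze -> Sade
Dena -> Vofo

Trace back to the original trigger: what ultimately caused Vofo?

Tracing upstream from Vofo: Vofo ← Dena ← Tomi ← Dewy ← Ruze.
Ruze has no stated cause, so it is the root.

Ruze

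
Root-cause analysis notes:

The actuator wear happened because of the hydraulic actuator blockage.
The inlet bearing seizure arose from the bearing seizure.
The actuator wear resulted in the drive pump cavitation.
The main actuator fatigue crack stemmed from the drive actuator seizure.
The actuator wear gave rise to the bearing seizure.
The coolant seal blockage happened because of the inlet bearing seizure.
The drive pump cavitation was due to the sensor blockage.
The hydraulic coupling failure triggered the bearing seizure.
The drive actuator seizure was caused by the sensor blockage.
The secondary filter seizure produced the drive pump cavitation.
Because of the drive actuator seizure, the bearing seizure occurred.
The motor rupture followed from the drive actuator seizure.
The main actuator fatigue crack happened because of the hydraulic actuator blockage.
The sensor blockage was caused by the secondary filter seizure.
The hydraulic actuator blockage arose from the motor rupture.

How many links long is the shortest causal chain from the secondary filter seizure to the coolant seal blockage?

Shortest chain: the secondary filter seizure → the sensor blockage → the drive actuator seizure → the bearing seizure → the inlet bearing seizure → the coolant seal blockage.

5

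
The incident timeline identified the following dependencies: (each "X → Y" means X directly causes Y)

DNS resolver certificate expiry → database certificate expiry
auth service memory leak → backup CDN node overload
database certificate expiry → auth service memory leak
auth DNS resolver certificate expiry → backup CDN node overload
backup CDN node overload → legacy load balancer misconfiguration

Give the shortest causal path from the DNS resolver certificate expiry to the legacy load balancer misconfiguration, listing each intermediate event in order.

the DNS resolver certificate expiry → the database certificate expiry
the database certificate expiry → the auth service memory leak
the auth service memory leak → the backup CDN node overload
the backup CDN node overload → the legacy load balancer misconfiguration
Length: 4 steps.

the DNS resolver certificate expiry → the database certificate expiry → the auth service memory leak → the backup CDN node overload → the legacy load balancer misconfiguration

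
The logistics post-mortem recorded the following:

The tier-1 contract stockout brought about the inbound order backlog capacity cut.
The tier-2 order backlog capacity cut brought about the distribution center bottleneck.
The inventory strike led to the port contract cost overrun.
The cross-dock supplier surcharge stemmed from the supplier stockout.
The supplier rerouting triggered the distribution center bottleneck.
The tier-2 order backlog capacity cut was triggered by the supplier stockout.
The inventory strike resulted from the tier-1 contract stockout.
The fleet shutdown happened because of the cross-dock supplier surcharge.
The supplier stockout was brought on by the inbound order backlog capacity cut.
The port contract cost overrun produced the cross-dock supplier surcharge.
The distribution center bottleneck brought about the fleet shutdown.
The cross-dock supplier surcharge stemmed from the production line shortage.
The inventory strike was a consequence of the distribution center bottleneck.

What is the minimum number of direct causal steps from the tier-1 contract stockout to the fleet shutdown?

Shortest chain: the tier-1 contract stockout → the inbound order backlog capacity cut → the supplier stockout → the cross-dock supplier surcharge → the fleet shutdown.

4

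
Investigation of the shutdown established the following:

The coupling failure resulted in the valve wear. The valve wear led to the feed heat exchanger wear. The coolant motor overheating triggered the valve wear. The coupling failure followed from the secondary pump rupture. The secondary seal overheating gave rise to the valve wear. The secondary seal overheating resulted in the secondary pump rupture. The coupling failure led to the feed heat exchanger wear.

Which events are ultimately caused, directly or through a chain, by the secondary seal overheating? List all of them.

the coupling failure, the feed heat exchanger wear, the secondary pump rupture, the valve wear

Direct effects: the secondary pump rupture, the valve wear.
2 steps out: the coupling failure, the feed heat exchanger wear.
Not reachable from it: the coolant motor overheating.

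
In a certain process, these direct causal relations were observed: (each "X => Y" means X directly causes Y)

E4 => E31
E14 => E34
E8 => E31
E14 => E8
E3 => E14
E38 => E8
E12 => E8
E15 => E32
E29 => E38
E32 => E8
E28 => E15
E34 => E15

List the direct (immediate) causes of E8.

Upstream contributors include E29, E3, E28, E34, E15, but only E12, E14, E32, E38 feed directly into E8.

E12, E14, E32, E38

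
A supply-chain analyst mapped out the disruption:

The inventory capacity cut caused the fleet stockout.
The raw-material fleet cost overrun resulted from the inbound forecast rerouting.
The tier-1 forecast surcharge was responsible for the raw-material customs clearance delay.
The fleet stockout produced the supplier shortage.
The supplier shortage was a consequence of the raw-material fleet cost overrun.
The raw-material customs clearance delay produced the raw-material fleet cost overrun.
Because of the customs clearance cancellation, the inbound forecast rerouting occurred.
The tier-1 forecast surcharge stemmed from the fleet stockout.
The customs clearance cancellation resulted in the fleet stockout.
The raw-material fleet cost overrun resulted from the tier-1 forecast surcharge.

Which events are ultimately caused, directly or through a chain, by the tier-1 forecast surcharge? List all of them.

Direct effects: the raw-material customs clearance delay, the raw-material fleet cost overrun.
2 steps out: the supplier shortage.
Not reachable from it: the customs clearance cancellation, the inventory capacity cut, the inbound forecast rerouting, the fleet stockout.

the raw-material customs clearance delay, the raw-material fleet cost overrun, the supplier shortage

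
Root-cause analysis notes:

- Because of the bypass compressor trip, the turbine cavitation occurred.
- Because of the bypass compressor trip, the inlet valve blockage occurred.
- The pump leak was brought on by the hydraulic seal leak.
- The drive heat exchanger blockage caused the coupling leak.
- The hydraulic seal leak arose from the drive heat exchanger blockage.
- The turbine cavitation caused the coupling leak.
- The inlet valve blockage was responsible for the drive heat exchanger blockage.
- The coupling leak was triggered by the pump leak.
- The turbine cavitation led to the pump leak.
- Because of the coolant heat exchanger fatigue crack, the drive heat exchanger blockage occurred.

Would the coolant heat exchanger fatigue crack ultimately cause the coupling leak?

There is a causal chain: the coolant heat exchanger fatigue crack → the drive heat exchanger blockage → the coupling leak.

Yes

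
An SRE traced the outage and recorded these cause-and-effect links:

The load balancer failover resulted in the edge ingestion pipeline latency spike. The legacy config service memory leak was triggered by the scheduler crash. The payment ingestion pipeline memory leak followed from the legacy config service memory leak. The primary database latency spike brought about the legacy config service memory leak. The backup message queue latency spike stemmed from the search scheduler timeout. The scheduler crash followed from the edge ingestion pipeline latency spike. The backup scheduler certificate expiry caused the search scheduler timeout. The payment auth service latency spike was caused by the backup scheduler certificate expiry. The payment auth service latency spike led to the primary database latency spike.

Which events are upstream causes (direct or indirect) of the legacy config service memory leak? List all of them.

Immediate causes of the legacy config service memory leak: the scheduler crash, the primary database latency spike.
Further upstream: the load balancer failover, the backup scheduler certificate expiry, the edge ingestion pipeline latency spike, the payment auth service latency spike.

the backup scheduler certificate expiry, the edge ingestion pipeline latency spike, the load balancer failover, the payment auth service latency spike, the primary database latency spike, the scheduler crash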